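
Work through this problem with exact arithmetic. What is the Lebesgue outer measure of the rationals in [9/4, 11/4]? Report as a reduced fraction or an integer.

The set Q cap [9/4, 11/4] is countable (a subset of the countable set Q). Lebesgue outer measure of any countable set is 0: each singleton {q} has m*({q}) = 0, and by countable subadditivity m*(union_k {q_k}) <= sum_k m*({q_k}) = sum_k 0 = 0. The reverse inequality m*(E) >= 0 is automatic. So m*(Q cap [9/4, 11/4]) = 0.

0


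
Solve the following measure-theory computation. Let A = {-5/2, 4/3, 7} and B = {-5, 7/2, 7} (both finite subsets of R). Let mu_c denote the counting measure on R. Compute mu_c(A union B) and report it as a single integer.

Counting measure on a finite set equals cardinality. By inclusion-exclusion, |A union B| = |A| + |B| - |A cap B|.
|A| = 3, |B| = 3, |A cap B| = 1.
So mu_c(A union B) = 3 + 3 - 1 = 5.

5


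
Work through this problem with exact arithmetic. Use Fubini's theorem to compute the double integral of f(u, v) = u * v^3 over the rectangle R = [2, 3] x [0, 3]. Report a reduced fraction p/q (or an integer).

f(u, v) is a tensor product of a function of u and a function of v, and both factors are bounded continuous (hence Lebesgue integrable) on the rectangle, so Fubini's theorem applies:
  integral_R f d(m x m) = (integral_a1^b1 u du) * (integral_a2^b2 v^3 dv).
Inner integral in u: integral_{2}^{3} u du = (3^2 - 2^2)/2
  = 5/2.
Inner integral in v: integral_{0}^{3} v^3 dv = (3^4 - 0^4)/4
  = 81/4.
Product: (5/2) * (81/4) = 405/8.

405/8


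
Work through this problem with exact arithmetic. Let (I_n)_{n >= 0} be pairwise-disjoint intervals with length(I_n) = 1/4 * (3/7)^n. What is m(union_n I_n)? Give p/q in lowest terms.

By countable additivity of the Lebesgue measure on pairwise disjoint measurable sets,
  m(union_{n >= 0} I_n) = sum_{n >= 0} m(I_n) = sum_{n >= 0} a * r^n,
  with a = 1/4 and r = 3/7.
Since 0 < r = 3/7 < 1, the geometric series converges:
  sum_{n >= 0} a * r^n = a / (1 - r).
  = 1/4 / (1 - 3/7)
  = 1/4 / (4/7)
  = 7/16.

7/16


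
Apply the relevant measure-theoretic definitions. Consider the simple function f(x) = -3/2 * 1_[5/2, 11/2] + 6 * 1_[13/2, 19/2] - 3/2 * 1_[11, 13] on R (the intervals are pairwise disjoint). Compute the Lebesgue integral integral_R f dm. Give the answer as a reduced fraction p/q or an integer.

For a simple function f = sum_i c_i * 1_{A_i} with disjoint A_i,
  integral f dm = sum_i c_i * m(A_i).
Lengths of the A_i:
  m(A_1) = 11/2 - 5/2 = 3.
  m(A_2) = 19/2 - 13/2 = 3.
  m(A_3) = 13 - 11 = 2.
Contributions c_i * m(A_i):
  (-3/2) * (3) = -9/2.
  (6) * (3) = 18.
  (-3/2) * (2) = -3.
Total: -9/2 + 18 - 3 = 21/2.

21/2


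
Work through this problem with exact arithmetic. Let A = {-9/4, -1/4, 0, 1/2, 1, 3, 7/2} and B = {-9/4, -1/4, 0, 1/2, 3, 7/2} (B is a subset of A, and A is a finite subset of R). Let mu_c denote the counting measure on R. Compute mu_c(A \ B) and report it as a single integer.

Counting measure assigns mu_c(E) = |E| (number of elements) when E is finite. For B subset A, A \ B is the set of elements of A not in B, so |A \ B| = |A| - |B|.
|A| = 7, |B| = 6, so mu_c(A \ B) = 7 - 6 = 1.

1


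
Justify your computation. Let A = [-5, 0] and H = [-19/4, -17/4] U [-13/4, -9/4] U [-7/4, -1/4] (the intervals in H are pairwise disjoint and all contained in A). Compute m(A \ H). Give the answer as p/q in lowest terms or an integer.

The ambient interval has length m(A) = 0 - (-5) = 5.
Since the holes are disjoint and sit inside A, by finite additivity
  m(H) = sum_i (b_i - a_i), and m(A \ H) = m(A) - m(H).
Computing the hole measures:
  m(H_1) = -17/4 - (-19/4) = 1/2.
  m(H_2) = -9/4 - (-13/4) = 1.
  m(H_3) = -1/4 - (-7/4) = 3/2.
Summed: m(H) = 1/2 + 1 + 3/2 = 3.
So m(A \ H) = 5 - 3 = 2.

2


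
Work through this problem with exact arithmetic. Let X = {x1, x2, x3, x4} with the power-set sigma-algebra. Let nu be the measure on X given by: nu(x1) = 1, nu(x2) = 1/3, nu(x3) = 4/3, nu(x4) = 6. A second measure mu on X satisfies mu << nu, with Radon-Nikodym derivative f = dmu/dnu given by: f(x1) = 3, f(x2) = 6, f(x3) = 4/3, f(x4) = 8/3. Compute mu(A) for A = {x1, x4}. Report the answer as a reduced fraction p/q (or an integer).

By the defining property of the Radon-Nikodym derivative, for every measurable set A,
  mu(A) = integral_A f dnu.
Since nu is a discrete measure concentrated on the atoms of X, the integral over A reduces to the sum
  mu(A) = sum_{x in A} f(x) * nu({x}).
Computing each term:
  x1: f(x1) * nu(x1) = 3 * 1 = 3.
  x4: f(x4) * nu(x4) = 8/3 * 6 = 16.
Summing: mu(A) = 3 + 16 = 19.

19


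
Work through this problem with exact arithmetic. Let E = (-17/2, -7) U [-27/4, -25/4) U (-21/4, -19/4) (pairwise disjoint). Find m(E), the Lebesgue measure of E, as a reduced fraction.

For pairwise disjoint intervals, m(union_i I_i) = sum_i m(I_i),
and m is invariant under swapping open/closed endpoints (single points have measure 0).
So m(E) = sum_i (b_i - a_i).
  I_1 has length -7 - (-17/2) = 3/2.
  I_2 has length -25/4 - (-27/4) = 1/2.
  I_3 has length -19/4 - (-21/4) = 1/2.
Summing:
  m(E) = 3/2 + 1/2 + 1/2 = 5/2.

5/2


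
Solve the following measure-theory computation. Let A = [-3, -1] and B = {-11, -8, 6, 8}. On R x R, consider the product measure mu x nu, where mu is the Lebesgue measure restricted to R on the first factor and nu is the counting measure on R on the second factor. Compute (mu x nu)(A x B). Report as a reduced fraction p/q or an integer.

For a measurable rectangle A x B, the product measure satisfies
  (mu x nu)(A x B) = mu(A) * nu(B).
  mu(A) = 2.
  nu(B) = 4.
  (mu x nu)(A x B) = 2 * 4 = 8.

8


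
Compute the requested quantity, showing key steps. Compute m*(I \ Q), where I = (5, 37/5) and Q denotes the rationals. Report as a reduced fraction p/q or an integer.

The interval I = (5, 37/5) has m(I) = 37/5 - 5 = 12/5 (endpoints are measure-zero, so open/closed/half-open agree). Write I = (I cap Q) u (I \ Q). The rationals in I are countable, so m*(I cap Q) = 0 (cover each rational by intervals whose total length is arbitrarily small). By countable subadditivity m*(I) <= m*(I cap Q) + m*(I \ Q), hence m*(I \ Q) >= m(I) = 12/5. The reverse inequality m*(I \ Q) <= m*(I) = 12/5 is trivial since (I \ Q) is a subset of I. Therefore m*(I \ Q) = 12/5.

12/5


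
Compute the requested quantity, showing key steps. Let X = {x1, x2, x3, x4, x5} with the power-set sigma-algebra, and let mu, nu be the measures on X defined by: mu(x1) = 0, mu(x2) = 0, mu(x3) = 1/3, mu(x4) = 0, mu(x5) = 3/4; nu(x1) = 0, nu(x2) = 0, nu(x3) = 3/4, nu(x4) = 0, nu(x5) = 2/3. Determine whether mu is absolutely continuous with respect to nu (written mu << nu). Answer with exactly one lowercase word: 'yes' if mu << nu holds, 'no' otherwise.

mu << nu means: every nu-null measurable set is also mu-null; equivalently, for every atom x, if nu({x}) = 0 then mu({x}) = 0.
Checking each atom:
  x1: nu = 0, mu = 0 -> consistent with mu << nu.
  x2: nu = 0, mu = 0 -> consistent with mu << nu.
  x3: nu = 3/4 > 0 -> no constraint.
  x4: nu = 0, mu = 0 -> consistent with mu << nu.
  x5: nu = 2/3 > 0 -> no constraint.
No atom violates the condition. Therefore mu << nu.

yes


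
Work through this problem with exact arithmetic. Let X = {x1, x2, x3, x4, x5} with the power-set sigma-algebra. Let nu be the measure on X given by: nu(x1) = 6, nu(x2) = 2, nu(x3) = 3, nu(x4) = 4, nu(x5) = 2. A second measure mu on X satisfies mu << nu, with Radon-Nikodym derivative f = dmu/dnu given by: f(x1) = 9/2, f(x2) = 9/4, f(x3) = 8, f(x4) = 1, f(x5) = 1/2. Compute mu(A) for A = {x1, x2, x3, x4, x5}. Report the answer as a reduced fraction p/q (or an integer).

By the defining property of the Radon-Nikodym derivative, for every measurable set A,
  mu(A) = integral_A f dnu.
Since nu is a discrete measure concentrated on the atoms of X, the integral over A reduces to the sum
  mu(A) = sum_{x in A} f(x) * nu({x}).
Computing each term:
  x1: f(x1) * nu(x1) = 9/2 * 6 = 27.
  x2: f(x2) * nu(x2) = 9/4 * 2 = 9/2.
  x3: f(x3) * nu(x3) = 8 * 3 = 24.
  x4: f(x4) * nu(x4) = 1 * 4 = 4.
  x5: f(x5) * nu(x5) = 1/2 * 2 = 1.
Summing: mu(A) = 27 + 9/2 + 24 + 4 + 1 = 121/2.

121/2


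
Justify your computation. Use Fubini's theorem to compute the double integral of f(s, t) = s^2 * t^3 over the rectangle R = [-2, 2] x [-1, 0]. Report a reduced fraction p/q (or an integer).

f(s, t) is a tensor product of a function of s and a function of t, and both factors are bounded continuous (hence Lebesgue integrable) on the rectangle, so Fubini's theorem applies:
  integral_R f d(m x m) = (integral_a1^b1 s^2 ds) * (integral_a2^b2 t^3 dt).
Inner integral in s: integral_{-2}^{2} s^2 ds = (2^3 - (-2)^3)/3
  = 16/3.
Inner integral in t: integral_{-1}^{0} t^3 dt = (0^4 - (-1)^4)/4
  = -1/4.
Product: (16/3) * (-1/4) = -4/3.

-4/3


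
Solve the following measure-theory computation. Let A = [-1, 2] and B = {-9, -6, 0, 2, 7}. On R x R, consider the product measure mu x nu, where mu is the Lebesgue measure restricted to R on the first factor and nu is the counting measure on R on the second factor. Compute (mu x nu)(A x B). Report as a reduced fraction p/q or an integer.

For a measurable rectangle A x B, the product measure satisfies
  (mu x nu)(A x B) = mu(A) * nu(B).
  mu(A) = 3.
  nu(B) = 5.
  (mu x nu)(A x B) = 3 * 5 = 15.

15


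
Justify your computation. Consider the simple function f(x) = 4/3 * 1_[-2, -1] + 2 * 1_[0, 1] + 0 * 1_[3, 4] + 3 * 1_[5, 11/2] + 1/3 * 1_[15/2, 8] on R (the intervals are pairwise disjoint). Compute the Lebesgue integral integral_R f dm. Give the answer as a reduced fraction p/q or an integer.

For a simple function f = sum_i c_i * 1_{A_i} with disjoint A_i,
  integral f dm = sum_i c_i * m(A_i).
Lengths of the A_i:
  m(A_1) = -1 - (-2) = 1.
  m(A_2) = 1 - 0 = 1.
  m(A_3) = 4 - 3 = 1.
  m(A_4) = 11/2 - 5 = 1/2.
  m(A_5) = 8 - 15/2 = 1/2.
Contributions c_i * m(A_i):
  (4/3) * (1) = 4/3.
  (2) * (1) = 2.
  (0) * (1) = 0.
  (3) * (1/2) = 3/2.
  (1/3) * (1/2) = 1/6.
Total: 4/3 + 2 + 0 + 3/2 + 1/6 = 5.

5


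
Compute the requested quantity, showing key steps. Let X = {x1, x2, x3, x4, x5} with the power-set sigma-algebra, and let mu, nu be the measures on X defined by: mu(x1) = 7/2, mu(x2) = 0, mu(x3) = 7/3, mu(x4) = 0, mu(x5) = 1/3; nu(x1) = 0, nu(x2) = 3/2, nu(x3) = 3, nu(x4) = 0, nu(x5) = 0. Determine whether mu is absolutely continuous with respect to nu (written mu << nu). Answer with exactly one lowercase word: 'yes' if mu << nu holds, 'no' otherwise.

mu << nu means: every nu-null measurable set is also mu-null; equivalently, for every atom x, if nu({x}) = 0 then mu({x}) = 0.
Checking each atom:
  x1: nu = 0, mu = 7/2 > 0 -> violates mu << nu.
  x2: nu = 3/2 > 0 -> no constraint.
  x3: nu = 3 > 0 -> no constraint.
  x4: nu = 0, mu = 0 -> consistent with mu << nu.
  x5: nu = 0, mu = 1/3 > 0 -> violates mu << nu.
The atom(s) x1, x5 violate the condition (nu = 0 but mu > 0). Therefore mu is NOT absolutely continuous w.r.t. nu.

no


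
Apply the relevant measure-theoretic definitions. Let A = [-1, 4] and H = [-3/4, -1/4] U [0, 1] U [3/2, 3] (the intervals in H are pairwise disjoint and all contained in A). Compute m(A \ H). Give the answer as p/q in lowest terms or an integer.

The ambient interval has length m(A) = 4 - (-1) = 5.
Since the holes are disjoint and sit inside A, by finite additivity
  m(H) = sum_i (b_i - a_i), and m(A \ H) = m(A) - m(H).
Computing the hole measures:
  m(H_1) = -1/4 - (-3/4) = 1/2.
  m(H_2) = 1 - 0 = 1.
  m(H_3) = 3 - 3/2 = 3/2.
Summed: m(H) = 1/2 + 1 + 3/2 = 3.
So m(A \ H) = 5 - 3 = 2.

2


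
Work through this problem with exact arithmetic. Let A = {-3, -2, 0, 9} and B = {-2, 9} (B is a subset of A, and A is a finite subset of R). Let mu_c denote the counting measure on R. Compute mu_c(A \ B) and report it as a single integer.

Counting measure assigns mu_c(E) = |E| (number of elements) when E is finite. For B subset A, A \ B is the set of elements of A not in B, so |A \ B| = |A| - |B|.
|A| = 4, |B| = 2, so mu_c(A \ B) = 4 - 2 = 2.

2


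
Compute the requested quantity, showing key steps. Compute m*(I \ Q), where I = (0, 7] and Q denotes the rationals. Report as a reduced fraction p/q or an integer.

The interval I = (0, 7] has m(I) = 7 - 0 = 7 (endpoints are measure-zero, so open/closed/half-open agree). Write I = (I cap Q) u (I \ Q). The rationals in I are countable, so m*(I cap Q) = 0 (cover each rational by intervals whose total length is arbitrarily small). By countable subadditivity m*(I) <= m*(I cap Q) + m*(I \ Q), hence m*(I \ Q) >= m(I) = 7. The reverse inequality m*(I \ Q) <= m*(I) = 7 is trivial since (I \ Q) is a subset of I. Therefore m*(I \ Q) = 7.

7


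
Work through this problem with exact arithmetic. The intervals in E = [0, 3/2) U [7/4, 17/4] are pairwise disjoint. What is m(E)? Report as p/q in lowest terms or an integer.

For pairwise disjoint intervals, m(union_i I_i) = sum_i m(I_i),
and m is invariant under swapping open/closed endpoints (single points have measure 0).
So m(E) = sum_i (b_i - a_i).
  I_1 has length 3/2 - 0 = 3/2.
  I_2 has length 17/4 - 7/4 = 5/2.
Summing:
  m(E) = 3/2 + 5/2 = 4.

4


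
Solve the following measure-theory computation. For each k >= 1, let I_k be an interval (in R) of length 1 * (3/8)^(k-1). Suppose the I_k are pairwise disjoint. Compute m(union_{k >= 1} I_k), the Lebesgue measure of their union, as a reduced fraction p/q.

By countable additivity of the Lebesgue measure on pairwise disjoint measurable sets,
  m(union_{k >= 1} I_k) = sum_{k >= 1} m(I_k) = sum_{k >= 1} a * r^(k-1),
  with a = 1 and r = 3/8.
Since 0 < r = 3/8 < 1, the geometric series converges:
  sum_{k >= 1} a * r^(k-1) = a / (1 - r).
  = 1 / (1 - 3/8)
  = 1 / (5/8)
  = 8/5.

8/5


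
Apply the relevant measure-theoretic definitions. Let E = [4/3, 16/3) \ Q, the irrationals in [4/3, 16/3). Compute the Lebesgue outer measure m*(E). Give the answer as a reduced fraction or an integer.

The interval I = [4/3, 16/3) has m(I) = 16/3 - 4/3 = 4 (endpoints are measure-zero, so open/closed/half-open agree). Write I = (I cap Q) u (I \ Q). The rationals in I are countable, so m*(I cap Q) = 0 (cover each rational by intervals whose total length is arbitrarily small). By countable subadditivity m*(I) <= m*(I cap Q) + m*(I \ Q), hence m*(I \ Q) >= m(I) = 4. The reverse inequality m*(I \ Q) <= m*(I) = 4 is trivial since (I \ Q) is a subset of I. Therefore m*(I \ Q) = 4.

4


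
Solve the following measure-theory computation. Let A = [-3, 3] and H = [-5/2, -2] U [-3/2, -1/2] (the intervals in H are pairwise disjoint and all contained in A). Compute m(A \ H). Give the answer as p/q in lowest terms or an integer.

The ambient interval has length m(A) = 3 - (-3) = 6.
Since the holes are disjoint and sit inside A, by finite additivity
  m(H) = sum_i (b_i - a_i), and m(A \ H) = m(A) - m(H).
Computing the hole measures:
  m(H_1) = -2 - (-5/2) = 1/2.
  m(H_2) = -1/2 - (-3/2) = 1.
Summed: m(H) = 1/2 + 1 = 3/2.
So m(A \ H) = 6 - 3/2 = 9/2.

9/2


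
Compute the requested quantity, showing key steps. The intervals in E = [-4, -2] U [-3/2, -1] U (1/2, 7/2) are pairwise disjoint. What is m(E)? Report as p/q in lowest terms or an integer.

For pairwise disjoint intervals, m(union_i I_i) = sum_i m(I_i),
and m is invariant under swapping open/closed endpoints (single points have measure 0).
So m(E) = sum_i (b_i - a_i).
  I_1 has length -2 - (-4) = 2.
  I_2 has length -1 - (-3/2) = 1/2.
  I_3 has length 7/2 - 1/2 = 3.
Summing:
  m(E) = 2 + 1/2 + 3 = 11/2.

11/2


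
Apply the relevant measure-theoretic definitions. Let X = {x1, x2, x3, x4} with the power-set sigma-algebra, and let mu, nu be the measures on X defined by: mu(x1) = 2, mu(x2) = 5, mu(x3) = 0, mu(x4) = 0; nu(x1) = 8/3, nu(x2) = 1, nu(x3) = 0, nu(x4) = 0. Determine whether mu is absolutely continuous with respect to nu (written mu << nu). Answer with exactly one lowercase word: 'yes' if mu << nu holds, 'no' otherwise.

mu << nu means: every nu-null measurable set is also mu-null; equivalently, for every atom x, if nu({x}) = 0 then mu({x}) = 0.
Checking each atom:
  x1: nu = 8/3 > 0 -> no constraint.
  x2: nu = 1 > 0 -> no constraint.
  x3: nu = 0, mu = 0 -> consistent with mu << nu.
  x4: nu = 0, mu = 0 -> consistent with mu << nu.
No atom violates the condition. Therefore mu << nu.

yes


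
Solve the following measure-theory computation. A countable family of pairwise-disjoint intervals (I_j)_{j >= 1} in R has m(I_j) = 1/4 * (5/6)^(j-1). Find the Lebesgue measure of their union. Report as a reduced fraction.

By countable additivity of the Lebesgue measure on pairwise disjoint measurable sets,
  m(union_{j >= 1} I_j) = sum_{j >= 1} m(I_j) = sum_{j >= 1} a * r^(j-1),
  with a = 1/4 and r = 5/6.
Since 0 < r = 5/6 < 1, the geometric series converges:
  sum_{j >= 1} a * r^(j-1) = a / (1 - r).
  = 1/4 / (1 - 5/6)
  = 1/4 / (1/6)
  = 3/2.

3/2


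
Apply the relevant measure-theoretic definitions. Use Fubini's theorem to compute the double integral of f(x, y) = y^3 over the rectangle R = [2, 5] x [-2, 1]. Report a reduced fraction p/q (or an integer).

f(x, y) is a tensor product of a function of x and a function of y, and both factors are bounded continuous (hence Lebesgue integrable) on the rectangle, so Fubini's theorem applies:
  integral_R f d(m x m) = (integral_a1^b1 1 dx) * (integral_a2^b2 y^3 dy).
Inner integral in x: integral_{2}^{5} 1 dx = (5^1 - 2^1)/1
  = 3.
Inner integral in y: integral_{-2}^{1} y^3 dy = (1^4 - (-2)^4)/4
  = -15/4.
Product: (3) * (-15/4) = -45/4.

-45/4


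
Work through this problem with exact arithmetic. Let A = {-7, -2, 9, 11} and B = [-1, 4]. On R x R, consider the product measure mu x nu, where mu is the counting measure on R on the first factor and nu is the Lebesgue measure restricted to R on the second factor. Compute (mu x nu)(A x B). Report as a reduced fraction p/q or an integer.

For a measurable rectangle A x B, the product measure satisfies
  (mu x nu)(A x B) = mu(A) * nu(B).
  mu(A) = 4.
  nu(B) = 5.
  (mu x nu)(A x B) = 4 * 5 = 20.

20


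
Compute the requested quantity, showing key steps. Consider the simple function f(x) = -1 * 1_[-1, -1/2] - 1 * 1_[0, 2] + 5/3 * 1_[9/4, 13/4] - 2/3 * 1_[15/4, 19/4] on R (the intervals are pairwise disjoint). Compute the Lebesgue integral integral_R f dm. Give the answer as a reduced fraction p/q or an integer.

For a simple function f = sum_i c_i * 1_{A_i} with disjoint A_i,
  integral f dm = sum_i c_i * m(A_i).
Lengths of the A_i:
  m(A_1) = -1/2 - (-1) = 1/2.
  m(A_2) = 2 - 0 = 2.
  m(A_3) = 13/4 - 9/4 = 1.
  m(A_4) = 19/4 - 15/4 = 1.
Contributions c_i * m(A_i):
  (-1) * (1/2) = -1/2.
  (-1) * (2) = -2.
  (5/3) * (1) = 5/3.
  (-2/3) * (1) = -2/3.
Total: -1/2 - 2 + 5/3 - 2/3 = -3/2.

-3/2


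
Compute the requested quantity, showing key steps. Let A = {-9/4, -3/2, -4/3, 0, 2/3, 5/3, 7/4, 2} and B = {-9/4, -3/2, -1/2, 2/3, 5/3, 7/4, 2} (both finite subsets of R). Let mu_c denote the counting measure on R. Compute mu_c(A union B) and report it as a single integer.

Counting measure on a finite set equals cardinality. By inclusion-exclusion, |A union B| = |A| + |B| - |A cap B|.
|A| = 8, |B| = 7, |A cap B| = 6.
So mu_c(A union B) = 8 + 7 - 6 = 9.

9


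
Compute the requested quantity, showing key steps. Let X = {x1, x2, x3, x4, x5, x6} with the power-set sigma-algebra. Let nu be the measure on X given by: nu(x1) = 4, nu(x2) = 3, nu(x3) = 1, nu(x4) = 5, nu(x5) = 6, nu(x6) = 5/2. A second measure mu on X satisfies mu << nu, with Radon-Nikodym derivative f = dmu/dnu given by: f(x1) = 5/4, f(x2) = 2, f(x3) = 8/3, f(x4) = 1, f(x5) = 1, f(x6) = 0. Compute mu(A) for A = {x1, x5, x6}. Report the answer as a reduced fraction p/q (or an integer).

By the defining property of the Radon-Nikodym derivative, for every measurable set A,
  mu(A) = integral_A f dnu.
Since nu is a discrete measure concentrated on the atoms of X, the integral over A reduces to the sum
  mu(A) = sum_{x in A} f(x) * nu({x}).
Computing each term:
  x1: f(x1) * nu(x1) = 5/4 * 4 = 5.
  x5: f(x5) * nu(x5) = 1 * 6 = 6.
  x6: f(x6) * nu(x6) = 0 * 5/2 = 0.
Summing: mu(A) = 5 + 6 + 0 = 11.

11


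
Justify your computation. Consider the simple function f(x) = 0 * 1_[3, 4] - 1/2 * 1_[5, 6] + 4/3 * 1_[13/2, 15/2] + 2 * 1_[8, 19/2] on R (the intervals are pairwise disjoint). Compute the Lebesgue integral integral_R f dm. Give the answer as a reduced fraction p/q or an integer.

For a simple function f = sum_i c_i * 1_{A_i} with disjoint A_i,
  integral f dm = sum_i c_i * m(A_i).
Lengths of the A_i:
  m(A_1) = 4 - 3 = 1.
  m(A_2) = 6 - 5 = 1.
  m(A_3) = 15/2 - 13/2 = 1.
  m(A_4) = 19/2 - 8 = 3/2.
Contributions c_i * m(A_i):
  (0) * (1) = 0.
  (-1/2) * (1) = -1/2.
  (4/3) * (1) = 4/3.
  (2) * (3/2) = 3.
Total: 0 - 1/2 + 4/3 + 3 = 23/6.

23/6


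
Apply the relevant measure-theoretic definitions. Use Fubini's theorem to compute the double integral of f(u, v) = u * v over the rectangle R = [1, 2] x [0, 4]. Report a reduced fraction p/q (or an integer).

f(u, v) is a tensor product of a function of u and a function of v, and both factors are bounded continuous (hence Lebesgue integrable) on the rectangle, so Fubini's theorem applies:
  integral_R f d(m x m) = (integral_a1^b1 u du) * (integral_a2^b2 v dv).
Inner integral in u: integral_{1}^{2} u du = (2^2 - 1^2)/2
  = 3/2.
Inner integral in v: integral_{0}^{4} v dv = (4^2 - 0^2)/2
  = 8.
Product: (3/2) * (8) = 12.

12


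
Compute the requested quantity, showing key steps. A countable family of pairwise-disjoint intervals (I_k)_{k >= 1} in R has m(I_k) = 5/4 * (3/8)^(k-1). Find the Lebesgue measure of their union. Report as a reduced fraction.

By countable additivity of the Lebesgue measure on pairwise disjoint measurable sets,
  m(union_{k >= 1} I_k) = sum_{k >= 1} m(I_k) = sum_{k >= 1} a * r^(k-1),
  with a = 5/4 and r = 3/8.
Since 0 < r = 3/8 < 1, the geometric series converges:
  sum_{k >= 1} a * r^(k-1) = a / (1 - r).
  = 5/4 / (1 - 3/8)
  = 5/4 / (5/8)
  = 2.

2


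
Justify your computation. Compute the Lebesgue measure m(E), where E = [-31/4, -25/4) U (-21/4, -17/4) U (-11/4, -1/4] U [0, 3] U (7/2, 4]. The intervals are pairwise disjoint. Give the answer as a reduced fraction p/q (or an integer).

For pairwise disjoint intervals, m(union_i I_i) = sum_i m(I_i),
and m is invariant under swapping open/closed endpoints (single points have measure 0).
So m(E) = sum_i (b_i - a_i).
  I_1 has length -25/4 - (-31/4) = 3/2.
  I_2 has length -17/4 - (-21/4) = 1.
  I_3 has length -1/4 - (-11/4) = 5/2.
  I_4 has length 3 - 0 = 3.
  I_5 has length 4 - 7/2 = 1/2.
Summing:
  m(E) = 3/2 + 1 + 5/2 + 3 + 1/2 = 17/2.

17/2


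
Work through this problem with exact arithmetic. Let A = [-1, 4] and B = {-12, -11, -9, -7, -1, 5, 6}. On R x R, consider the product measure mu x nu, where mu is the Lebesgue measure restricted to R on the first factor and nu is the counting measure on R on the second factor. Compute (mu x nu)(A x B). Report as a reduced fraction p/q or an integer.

For a measurable rectangle A x B, the product measure satisfies
  (mu x nu)(A x B) = mu(A) * nu(B).
  mu(A) = 5.
  nu(B) = 7.
  (mu x nu)(A x B) = 5 * 7 = 35.

35


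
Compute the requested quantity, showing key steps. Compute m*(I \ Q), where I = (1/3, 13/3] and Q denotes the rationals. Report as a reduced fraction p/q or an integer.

The interval I = (1/3, 13/3] has m(I) = 13/3 - 1/3 = 4 (endpoints are measure-zero, so open/closed/half-open agree). Write I = (I cap Q) u (I \ Q). The rationals in I are countable, so m*(I cap Q) = 0 (cover each rational by intervals whose total length is arbitrarily small). By countable subadditivity m*(I) <= m*(I cap Q) + m*(I \ Q), hence m*(I \ Q) >= m(I) = 4. The reverse inequality m*(I \ Q) <= m*(I) = 4 is trivial since (I \ Q) is a subset of I. Therefore m*(I \ Q) = 4.

4


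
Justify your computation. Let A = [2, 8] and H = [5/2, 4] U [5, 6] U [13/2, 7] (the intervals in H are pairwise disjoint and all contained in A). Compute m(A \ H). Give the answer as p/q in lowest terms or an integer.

The ambient interval has length m(A) = 8 - 2 = 6.
Since the holes are disjoint and sit inside A, by finite additivity
  m(H) = sum_i (b_i - a_i), and m(A \ H) = m(A) - m(H).
Computing the hole measures:
  m(H_1) = 4 - 5/2 = 3/2.
  m(H_2) = 6 - 5 = 1.
  m(H_3) = 7 - 13/2 = 1/2.
Summed: m(H) = 3/2 + 1 + 1/2 = 3.
So m(A \ H) = 6 - 3 = 3.

3


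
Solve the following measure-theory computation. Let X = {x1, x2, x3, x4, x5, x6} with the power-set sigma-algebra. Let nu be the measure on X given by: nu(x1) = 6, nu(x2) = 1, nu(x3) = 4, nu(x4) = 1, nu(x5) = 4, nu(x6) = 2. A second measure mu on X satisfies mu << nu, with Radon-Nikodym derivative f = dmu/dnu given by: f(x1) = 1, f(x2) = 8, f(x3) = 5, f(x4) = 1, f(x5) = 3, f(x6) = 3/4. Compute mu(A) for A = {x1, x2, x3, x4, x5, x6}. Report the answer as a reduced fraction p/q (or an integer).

By the defining property of the Radon-Nikodym derivative, for every measurable set A,
  mu(A) = integral_A f dnu.
Since nu is a discrete measure concentrated on the atoms of X, the integral over A reduces to the sum
  mu(A) = sum_{x in A} f(x) * nu({x}).
Computing each term:
  x1: f(x1) * nu(x1) = 1 * 6 = 6.
  x2: f(x2) * nu(x2) = 8 * 1 = 8.
  x3: f(x3) * nu(x3) = 5 * 4 = 20.
  x4: f(x4) * nu(x4) = 1 * 1 = 1.
  x5: f(x5) * nu(x5) = 3 * 4 = 12.
  x6: f(x6) * nu(x6) = 3/4 * 2 = 3/2.
Summing: mu(A) = 6 + 8 + 20 + 1 + 12 + 3/2 = 97/2.

97/2


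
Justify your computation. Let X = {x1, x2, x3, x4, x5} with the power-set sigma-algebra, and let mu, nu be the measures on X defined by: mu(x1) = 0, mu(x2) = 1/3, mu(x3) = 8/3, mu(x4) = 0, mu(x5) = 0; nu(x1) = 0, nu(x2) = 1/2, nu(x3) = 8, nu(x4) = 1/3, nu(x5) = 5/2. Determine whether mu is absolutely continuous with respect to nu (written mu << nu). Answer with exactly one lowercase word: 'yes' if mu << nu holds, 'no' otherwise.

mu << nu means: every nu-null measurable set is also mu-null; equivalently, for every atom x, if nu({x}) = 0 then mu({x}) = 0.
Checking each atom:
  x1: nu = 0, mu = 0 -> consistent with mu << nu.
  x2: nu = 1/2 > 0 -> no constraint.
  x3: nu = 8 > 0 -> no constraint.
  x4: nu = 1/3 > 0 -> no constraint.
  x5: nu = 5/2 > 0 -> no constraint.
No atom violates the condition. Therefore mu << nu.

yes


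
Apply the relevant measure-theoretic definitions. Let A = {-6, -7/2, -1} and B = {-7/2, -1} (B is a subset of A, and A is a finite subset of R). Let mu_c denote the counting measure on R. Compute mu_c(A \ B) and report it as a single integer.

Counting measure assigns mu_c(E) = |E| (number of elements) when E is finite. For B subset A, A \ B is the set of elements of A not in B, so |A \ B| = |A| - |B|.
|A| = 3, |B| = 2, so mu_c(A \ B) = 3 - 2 = 1.

1


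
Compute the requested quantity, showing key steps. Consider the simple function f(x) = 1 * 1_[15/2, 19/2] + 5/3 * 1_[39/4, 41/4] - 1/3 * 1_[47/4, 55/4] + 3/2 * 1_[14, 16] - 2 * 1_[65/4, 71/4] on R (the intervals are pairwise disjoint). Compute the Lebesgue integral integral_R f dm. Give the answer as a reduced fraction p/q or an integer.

For a simple function f = sum_i c_i * 1_{A_i} with disjoint A_i,
  integral f dm = sum_i c_i * m(A_i).
Lengths of the A_i:
  m(A_1) = 19/2 - 15/2 = 2.
  m(A_2) = 41/4 - 39/4 = 1/2.
  m(A_3) = 55/4 - 47/4 = 2.
  m(A_4) = 16 - 14 = 2.
  m(A_5) = 71/4 - 65/4 = 3/2.
Contributions c_i * m(A_i):
  (1) * (2) = 2.
  (5/3) * (1/2) = 5/6.
  (-1/3) * (2) = -2/3.
  (3/2) * (2) = 3.
  (-2) * (3/2) = -3.
Total: 2 + 5/6 - 2/3 + 3 - 3 = 13/6.

13/6


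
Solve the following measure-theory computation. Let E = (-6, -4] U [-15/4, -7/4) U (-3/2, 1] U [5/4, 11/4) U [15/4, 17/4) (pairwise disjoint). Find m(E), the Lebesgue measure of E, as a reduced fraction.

For pairwise disjoint intervals, m(union_i I_i) = sum_i m(I_i),
and m is invariant under swapping open/closed endpoints (single points have measure 0).
So m(E) = sum_i (b_i - a_i).
  I_1 has length -4 - (-6) = 2.
  I_2 has length -7/4 - (-15/4) = 2.
  I_3 has length 1 - (-3/2) = 5/2.
  I_4 has length 11/4 - 5/4 = 3/2.
  I_5 has length 17/4 - 15/4 = 1/2.
Summing:
  m(E) = 2 + 2 + 5/2 + 3/2 + 1/2 = 17/2.

17/2


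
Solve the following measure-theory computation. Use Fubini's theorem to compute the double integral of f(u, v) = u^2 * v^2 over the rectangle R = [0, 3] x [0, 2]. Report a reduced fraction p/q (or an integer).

f(u, v) is a tensor product of a function of u and a function of v, and both factors are bounded continuous (hence Lebesgue integrable) on the rectangle, so Fubini's theorem applies:
  integral_R f d(m x m) = (integral_a1^b1 u^2 du) * (integral_a2^b2 v^2 dv).
Inner integral in u: integral_{0}^{3} u^2 du = (3^3 - 0^3)/3
  = 9.
Inner integral in v: integral_{0}^{2} v^2 dv = (2^3 - 0^3)/3
  = 8/3.
Product: (9) * (8/3) = 24.

24


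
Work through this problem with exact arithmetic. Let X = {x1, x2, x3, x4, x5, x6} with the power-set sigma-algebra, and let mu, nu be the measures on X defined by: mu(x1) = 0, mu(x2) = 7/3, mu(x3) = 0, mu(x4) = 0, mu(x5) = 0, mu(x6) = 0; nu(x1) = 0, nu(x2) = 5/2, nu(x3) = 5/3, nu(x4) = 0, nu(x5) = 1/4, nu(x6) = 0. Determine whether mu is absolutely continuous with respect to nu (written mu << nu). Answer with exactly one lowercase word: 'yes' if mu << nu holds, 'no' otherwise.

mu << nu means: every nu-null measurable set is also mu-null; equivalently, for every atom x, if nu({x}) = 0 then mu({x}) = 0.
Checking each atom:
  x1: nu = 0, mu = 0 -> consistent with mu << nu.
  x2: nu = 5/2 > 0 -> no constraint.
  x3: nu = 5/3 > 0 -> no constraint.
  x4: nu = 0, mu = 0 -> consistent with mu << nu.
  x5: nu = 1/4 > 0 -> no constraint.
  x6: nu = 0, mu = 0 -> consistent with mu << nu.
No atom violates the condition. Therefore mu << nu.

yes


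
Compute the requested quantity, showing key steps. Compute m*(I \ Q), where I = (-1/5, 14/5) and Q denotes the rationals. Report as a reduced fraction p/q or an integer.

The interval I = (-1/5, 14/5) has m(I) = 14/5 - (-1/5) = 3 (endpoints are measure-zero, so open/closed/half-open agree). Write I = (I cap Q) u (I \ Q). The rationals in I are countable, so m*(I cap Q) = 0 (cover each rational by intervals whose total length is arbitrarily small). By countable subadditivity m*(I) <= m*(I cap Q) + m*(I \ Q), hence m*(I \ Q) >= m(I) = 3. The reverse inequality m*(I \ Q) <= m*(I) = 3 is trivial since (I \ Q) is a subset of I. Therefore m*(I \ Q) = 3.

3


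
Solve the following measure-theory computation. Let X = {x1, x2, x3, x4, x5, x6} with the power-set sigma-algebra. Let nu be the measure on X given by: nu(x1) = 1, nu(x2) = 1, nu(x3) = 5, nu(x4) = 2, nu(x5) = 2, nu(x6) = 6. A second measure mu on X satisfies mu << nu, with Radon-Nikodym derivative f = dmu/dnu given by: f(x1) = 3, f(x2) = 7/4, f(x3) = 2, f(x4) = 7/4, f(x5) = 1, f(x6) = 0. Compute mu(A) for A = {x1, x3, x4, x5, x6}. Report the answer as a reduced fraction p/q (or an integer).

By the defining property of the Radon-Nikodym derivative, for every measurable set A,
  mu(A) = integral_A f dnu.
Since nu is a discrete measure concentrated on the atoms of X, the integral over A reduces to the sum
  mu(A) = sum_{x in A} f(x) * nu({x}).
Computing each term:
  x1: f(x1) * nu(x1) = 3 * 1 = 3.
  x3: f(x3) * nu(x3) = 2 * 5 = 10.
  x4: f(x4) * nu(x4) = 7/4 * 2 = 7/2.
  x5: f(x5) * nu(x5) = 1 * 2 = 2.
  x6: f(x6) * nu(x6) = 0 * 6 = 0.
Summing: mu(A) = 3 + 10 + 7/2 + 2 + 0 = 37/2.

37/2


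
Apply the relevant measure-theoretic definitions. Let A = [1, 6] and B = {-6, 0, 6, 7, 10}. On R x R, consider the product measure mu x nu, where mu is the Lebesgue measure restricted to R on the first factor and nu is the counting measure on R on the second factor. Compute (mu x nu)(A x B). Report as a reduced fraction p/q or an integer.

For a measurable rectangle A x B, the product measure satisfies
  (mu x nu)(A x B) = mu(A) * nu(B).
  mu(A) = 5.
  nu(B) = 5.
  (mu x nu)(A x B) = 5 * 5 = 25.

25


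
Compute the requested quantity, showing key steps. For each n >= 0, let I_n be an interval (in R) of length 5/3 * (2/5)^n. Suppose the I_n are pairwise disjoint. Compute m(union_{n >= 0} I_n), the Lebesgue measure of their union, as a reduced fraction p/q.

By countable additivity of the Lebesgue measure on pairwise disjoint measurable sets,
  m(union_{n >= 0} I_n) = sum_{n >= 0} m(I_n) = sum_{n >= 0} a * r^n,
  with a = 5/3 and r = 2/5.
Since 0 < r = 2/5 < 1, the geometric series converges:
  sum_{n >= 0} a * r^n = a / (1 - r).
  = 5/3 / (1 - 2/5)
  = 5/3 / (3/5)
  = 25/9.

25/9


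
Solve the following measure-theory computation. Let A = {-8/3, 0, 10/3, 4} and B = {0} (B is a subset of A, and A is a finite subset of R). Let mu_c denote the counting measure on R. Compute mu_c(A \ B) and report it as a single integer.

Counting measure assigns mu_c(E) = |E| (number of elements) when E is finite. For B subset A, A \ B is the set of elements of A not in B, so |A \ B| = |A| - |B|.
|A| = 4, |B| = 1, so mu_c(A \ B) = 4 - 1 = 3.

3


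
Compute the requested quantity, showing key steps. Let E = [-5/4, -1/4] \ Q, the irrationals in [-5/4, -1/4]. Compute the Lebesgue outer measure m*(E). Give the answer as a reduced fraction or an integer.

The interval I = [-5/4, -1/4] has m(I) = -1/4 - (-5/4) = 1 (endpoints are measure-zero, so open/closed/half-open agree). Write I = (I cap Q) u (I \ Q). The rationals in I are countable, so m*(I cap Q) = 0 (cover each rational by intervals whose total length is arbitrarily small). By countable subadditivity m*(I) <= m*(I cap Q) + m*(I \ Q), hence m*(I \ Q) >= m(I) = 1. The reverse inequality m*(I \ Q) <= m*(I) = 1 is trivial since (I \ Q) is a subset of I. Therefore m*(I \ Q) = 1.

1


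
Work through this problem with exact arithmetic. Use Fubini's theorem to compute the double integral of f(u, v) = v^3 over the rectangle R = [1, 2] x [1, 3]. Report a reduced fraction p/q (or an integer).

f(u, v) is a tensor product of a function of u and a function of v, and both factors are bounded continuous (hence Lebesgue integrable) on the rectangle, so Fubini's theorem applies:
  integral_R f d(m x m) = (integral_a1^b1 1 du) * (integral_a2^b2 v^3 dv).
Inner integral in u: integral_{1}^{2} 1 du = (2^1 - 1^1)/1
  = 1.
Inner integral in v: integral_{1}^{3} v^3 dv = (3^4 - 1^4)/4
  = 20.
Product: (1) * (20) = 20.

20


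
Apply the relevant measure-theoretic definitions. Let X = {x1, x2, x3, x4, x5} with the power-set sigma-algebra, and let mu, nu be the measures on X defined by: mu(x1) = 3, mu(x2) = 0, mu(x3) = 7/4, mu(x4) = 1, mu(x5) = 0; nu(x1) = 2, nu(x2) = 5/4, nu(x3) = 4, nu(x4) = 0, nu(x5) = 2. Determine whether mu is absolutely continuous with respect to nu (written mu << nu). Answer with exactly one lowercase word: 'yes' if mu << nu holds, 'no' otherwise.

mu << nu means: every nu-null measurable set is also mu-null; equivalently, for every atom x, if nu({x}) = 0 then mu({x}) = 0.
Checking each atom:
  x1: nu = 2 > 0 -> no constraint.
  x2: nu = 5/4 > 0 -> no constraint.
  x3: nu = 4 > 0 -> no constraint.
  x4: nu = 0, mu = 1 > 0 -> violates mu << nu.
  x5: nu = 2 > 0 -> no constraint.
The atom(s) x4 violate the condition (nu = 0 but mu > 0). Therefore mu is NOT absolutely continuous w.r.t. nu.

no


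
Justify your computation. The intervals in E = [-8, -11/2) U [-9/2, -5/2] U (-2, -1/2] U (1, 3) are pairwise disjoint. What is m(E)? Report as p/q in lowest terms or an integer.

For pairwise disjoint intervals, m(union_i I_i) = sum_i m(I_i),
and m is invariant under swapping open/closed endpoints (single points have measure 0).
So m(E) = sum_i (b_i - a_i).
  I_1 has length -11/2 - (-8) = 5/2.
  I_2 has length -5/2 - (-9/2) = 2.
  I_3 has length -1/2 - (-2) = 3/2.
  I_4 has length 3 - 1 = 2.
Summing:
  m(E) = 5/2 + 2 + 3/2 + 2 = 8.

8


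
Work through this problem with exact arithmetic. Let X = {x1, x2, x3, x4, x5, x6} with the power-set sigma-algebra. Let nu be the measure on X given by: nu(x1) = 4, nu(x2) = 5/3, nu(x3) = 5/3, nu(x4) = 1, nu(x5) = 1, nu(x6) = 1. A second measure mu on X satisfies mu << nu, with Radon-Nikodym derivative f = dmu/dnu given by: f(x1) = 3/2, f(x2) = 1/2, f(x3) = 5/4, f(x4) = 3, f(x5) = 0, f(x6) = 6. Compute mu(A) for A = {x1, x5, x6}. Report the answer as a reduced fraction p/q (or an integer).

By the defining property of the Radon-Nikodym derivative, for every measurable set A,
  mu(A) = integral_A f dnu.
Since nu is a discrete measure concentrated on the atoms of X, the integral over A reduces to the sum
  mu(A) = sum_{x in A} f(x) * nu({x}).
Computing each term:
  x1: f(x1) * nu(x1) = 3/2 * 4 = 6.
  x5: f(x5) * nu(x5) = 0 * 1 = 0.
  x6: f(x6) * nu(x6) = 6 * 1 = 6.
Summing: mu(A) = 6 + 0 + 6 = 12.

12


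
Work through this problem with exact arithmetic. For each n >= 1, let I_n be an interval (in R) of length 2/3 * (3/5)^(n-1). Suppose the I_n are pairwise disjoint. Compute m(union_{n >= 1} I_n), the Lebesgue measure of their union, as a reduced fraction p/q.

By countable additivity of the Lebesgue measure on pairwise disjoint measurable sets,
  m(union_{n >= 1} I_n) = sum_{n >= 1} m(I_n) = sum_{n >= 1} a * r^(n-1),
  with a = 2/3 and r = 3/5.
Since 0 < r = 3/5 < 1, the geometric series converges:
  sum_{n >= 1} a * r^(n-1) = a / (1 - r).
  = 2/3 / (1 - 3/5)
  = 2/3 / (2/5)
  = 5/3.

5/3


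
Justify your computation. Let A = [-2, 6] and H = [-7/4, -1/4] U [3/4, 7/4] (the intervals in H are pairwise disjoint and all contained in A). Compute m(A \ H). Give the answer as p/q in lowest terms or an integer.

The ambient interval has length m(A) = 6 - (-2) = 8.
Since the holes are disjoint and sit inside A, by finite additivity
  m(H) = sum_i (b_i - a_i), and m(A \ H) = m(A) - m(H).
Computing the hole measures:
  m(H_1) = -1/4 - (-7/4) = 3/2.
  m(H_2) = 7/4 - 3/4 = 1.
Summed: m(H) = 3/2 + 1 = 5/2.
So m(A \ H) = 8 - 5/2 = 11/2.

11/2


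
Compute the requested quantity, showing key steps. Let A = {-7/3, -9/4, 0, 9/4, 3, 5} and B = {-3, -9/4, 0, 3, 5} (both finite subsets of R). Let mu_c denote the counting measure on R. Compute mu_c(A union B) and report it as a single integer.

Counting measure on a finite set equals cardinality. By inclusion-exclusion, |A union B| = |A| + |B| - |A cap B|.
|A| = 6, |B| = 5, |A cap B| = 4.
So mu_c(A union B) = 6 + 5 - 4 = 7.

7


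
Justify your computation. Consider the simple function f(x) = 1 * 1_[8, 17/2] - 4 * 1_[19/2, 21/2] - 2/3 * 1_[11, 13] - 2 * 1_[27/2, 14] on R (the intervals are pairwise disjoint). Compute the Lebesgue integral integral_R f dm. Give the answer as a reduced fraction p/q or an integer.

For a simple function f = sum_i c_i * 1_{A_i} with disjoint A_i,
  integral f dm = sum_i c_i * m(A_i).
Lengths of the A_i:
  m(A_1) = 17/2 - 8 = 1/2.
  m(A_2) = 21/2 - 19/2 = 1.
  m(A_3) = 13 - 11 = 2.
  m(A_4) = 14 - 27/2 = 1/2.
Contributions c_i * m(A_i):
  (1) * (1/2) = 1/2.
  (-4) * (1) = -4.
  (-2/3) * (2) = -4/3.
  (-2) * (1/2) = -1.
Total: 1/2 - 4 - 4/3 - 1 = -35/6.

-35/6


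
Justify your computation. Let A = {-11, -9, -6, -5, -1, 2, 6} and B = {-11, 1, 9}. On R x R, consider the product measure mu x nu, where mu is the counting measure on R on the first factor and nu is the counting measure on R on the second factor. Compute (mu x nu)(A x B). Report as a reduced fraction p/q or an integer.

For a measurable rectangle A x B, the product measure satisfies
  (mu x nu)(A x B) = mu(A) * nu(B).
  mu(A) = 7.
  nu(B) = 3.
  (mu x nu)(A x B) = 7 * 3 = 21.

21


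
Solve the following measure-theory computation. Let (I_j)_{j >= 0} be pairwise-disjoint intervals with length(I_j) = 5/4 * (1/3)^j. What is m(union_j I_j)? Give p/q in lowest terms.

By countable additivity of the Lebesgue measure on pairwise disjoint measurable sets,
  m(union_{j >= 0} I_j) = sum_{j >= 0} m(I_j) = sum_{j >= 0} a * r^j,
  with a = 5/4 and r = 1/3.
Since 0 < r = 1/3 < 1, the geometric series converges:
  sum_{j >= 0} a * r^j = a / (1 - r).
  = 5/4 / (1 - 1/3)
  = 5/4 / (2/3)
  = 15/8.

15/8


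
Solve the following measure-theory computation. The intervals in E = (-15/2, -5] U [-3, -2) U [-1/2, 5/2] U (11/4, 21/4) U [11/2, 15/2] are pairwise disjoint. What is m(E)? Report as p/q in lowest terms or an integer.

For pairwise disjoint intervals, m(union_i I_i) = sum_i m(I_i),
and m is invariant under swapping open/closed endpoints (single points have measure 0).
So m(E) = sum_i (b_i - a_i).
  I_1 has length -5 - (-15/2) = 5/2.
  I_2 has length -2 - (-3) = 1.
  I_3 has length 5/2 - (-1/2) = 3.
  I_4 has length 21/4 - 11/4 = 5/2.
  I_5 has length 15/2 - 11/2 = 2.
Summing:
  m(E) = 5/2 + 1 + 3 + 5/2 + 2 = 11.

11
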